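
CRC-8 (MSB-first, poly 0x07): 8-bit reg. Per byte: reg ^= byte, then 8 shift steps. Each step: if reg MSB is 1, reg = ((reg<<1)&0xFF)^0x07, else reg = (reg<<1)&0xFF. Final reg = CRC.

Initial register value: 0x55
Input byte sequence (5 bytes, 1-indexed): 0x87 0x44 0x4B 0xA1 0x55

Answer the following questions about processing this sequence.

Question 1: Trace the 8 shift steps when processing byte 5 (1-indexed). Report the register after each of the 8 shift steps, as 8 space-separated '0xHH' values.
After byte 1 (0x87): reg=0x30
After byte 2 (0x44): reg=0x4B
After byte 3 (0x4B): reg=0x00
After byte 4 (0xA1): reg=0x6E
Register before byte 5: 0x6E
After XOR with byte 0x55: 0x3B

Answer: 0x76 0xEC 0xDF 0xB9 0x75 0xEA 0xD3 0xA1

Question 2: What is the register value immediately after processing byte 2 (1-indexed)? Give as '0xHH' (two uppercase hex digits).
After byte 1 (0x87): reg=0x30
After byte 2 (0x44): reg=0x4B

Answer: 0x4B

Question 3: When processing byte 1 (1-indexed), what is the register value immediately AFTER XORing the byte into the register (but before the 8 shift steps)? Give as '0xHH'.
Answer: 0xD2

Derivation:
Register before byte 1: 0x55
Byte 1: 0x87
0x55 XOR 0x87 = 0xD2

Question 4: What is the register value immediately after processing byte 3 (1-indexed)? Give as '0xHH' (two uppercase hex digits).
Answer: 0x00

Derivation:
After byte 1 (0x87): reg=0x30
After byte 2 (0x44): reg=0x4B
After byte 3 (0x4B): reg=0x00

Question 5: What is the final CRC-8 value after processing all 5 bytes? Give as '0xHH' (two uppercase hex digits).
Answer: 0xA1

Derivation:
After byte 1 (0x87): reg=0x30
After byte 2 (0x44): reg=0x4B
After byte 3 (0x4B): reg=0x00
After byte 4 (0xA1): reg=0x6E
After byte 5 (0x55): reg=0xA1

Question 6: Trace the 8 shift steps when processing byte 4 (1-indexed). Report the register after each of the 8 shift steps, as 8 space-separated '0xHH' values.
Answer: 0x45 0x8A 0x13 0x26 0x4C 0x98 0x37 0x6E

Derivation:
After byte 1 (0x87): reg=0x30
After byte 2 (0x44): reg=0x4B
After byte 3 (0x4B): reg=0x00
Register before byte 4: 0x00
After XOR with byte 0xA1: 0xA1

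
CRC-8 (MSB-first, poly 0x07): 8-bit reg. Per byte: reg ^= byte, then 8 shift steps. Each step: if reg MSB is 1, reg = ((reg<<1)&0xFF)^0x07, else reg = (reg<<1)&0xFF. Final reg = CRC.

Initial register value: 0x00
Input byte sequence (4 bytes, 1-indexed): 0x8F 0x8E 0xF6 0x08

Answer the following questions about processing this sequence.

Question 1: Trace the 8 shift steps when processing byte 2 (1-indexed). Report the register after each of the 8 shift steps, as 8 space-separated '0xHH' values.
After byte 1 (0x8F): reg=0xA4
Register before byte 2: 0xA4
After XOR with byte 0x8E: 0x2A

Answer: 0x54 0xA8 0x57 0xAE 0x5B 0xB6 0x6B 0xD6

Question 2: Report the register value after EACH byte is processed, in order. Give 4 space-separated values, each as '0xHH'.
0xA4 0xD6 0xE0 0x96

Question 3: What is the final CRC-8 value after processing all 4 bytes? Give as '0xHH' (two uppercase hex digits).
After byte 1 (0x8F): reg=0xA4
After byte 2 (0x8E): reg=0xD6
After byte 3 (0xF6): reg=0xE0
After byte 4 (0x08): reg=0x96

Answer: 0x96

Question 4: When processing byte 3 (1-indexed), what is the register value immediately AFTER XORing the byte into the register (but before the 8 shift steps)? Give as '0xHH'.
Register before byte 3: 0xD6
Byte 3: 0xF6
0xD6 XOR 0xF6 = 0x20

Answer: 0x20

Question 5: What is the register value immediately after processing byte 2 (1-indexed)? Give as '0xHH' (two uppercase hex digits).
After byte 1 (0x8F): reg=0xA4
After byte 2 (0x8E): reg=0xD6

Answer: 0xD6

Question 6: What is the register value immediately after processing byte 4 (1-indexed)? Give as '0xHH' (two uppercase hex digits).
Answer: 0x96

Derivation:
After byte 1 (0x8F): reg=0xA4
After byte 2 (0x8E): reg=0xD6
After byte 3 (0xF6): reg=0xE0
After byte 4 (0x08): reg=0x96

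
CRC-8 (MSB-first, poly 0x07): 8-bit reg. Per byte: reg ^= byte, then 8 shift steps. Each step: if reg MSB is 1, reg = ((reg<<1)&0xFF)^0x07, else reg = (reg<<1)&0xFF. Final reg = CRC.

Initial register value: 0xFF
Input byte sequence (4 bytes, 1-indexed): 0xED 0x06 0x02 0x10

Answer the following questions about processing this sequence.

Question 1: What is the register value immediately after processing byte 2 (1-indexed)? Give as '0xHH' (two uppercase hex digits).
Answer: 0x6F

Derivation:
After byte 1 (0xED): reg=0x7E
After byte 2 (0x06): reg=0x6F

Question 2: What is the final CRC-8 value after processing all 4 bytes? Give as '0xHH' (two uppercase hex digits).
After byte 1 (0xED): reg=0x7E
After byte 2 (0x06): reg=0x6F
After byte 3 (0x02): reg=0x04
After byte 4 (0x10): reg=0x6C

Answer: 0x6C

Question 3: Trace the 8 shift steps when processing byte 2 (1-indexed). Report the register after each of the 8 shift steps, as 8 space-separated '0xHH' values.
After byte 1 (0xED): reg=0x7E
Register before byte 2: 0x7E
After XOR with byte 0x06: 0x78

Answer: 0xF0 0xE7 0xC9 0x95 0x2D 0x5A 0xB4 0x6F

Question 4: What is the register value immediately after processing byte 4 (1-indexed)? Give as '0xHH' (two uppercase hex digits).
Answer: 0x6C

Derivation:
After byte 1 (0xED): reg=0x7E
After byte 2 (0x06): reg=0x6F
After byte 3 (0x02): reg=0x04
After byte 4 (0x10): reg=0x6C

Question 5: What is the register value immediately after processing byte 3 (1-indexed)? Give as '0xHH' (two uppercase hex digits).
After byte 1 (0xED): reg=0x7E
After byte 2 (0x06): reg=0x6F
After byte 3 (0x02): reg=0x04

Answer: 0x04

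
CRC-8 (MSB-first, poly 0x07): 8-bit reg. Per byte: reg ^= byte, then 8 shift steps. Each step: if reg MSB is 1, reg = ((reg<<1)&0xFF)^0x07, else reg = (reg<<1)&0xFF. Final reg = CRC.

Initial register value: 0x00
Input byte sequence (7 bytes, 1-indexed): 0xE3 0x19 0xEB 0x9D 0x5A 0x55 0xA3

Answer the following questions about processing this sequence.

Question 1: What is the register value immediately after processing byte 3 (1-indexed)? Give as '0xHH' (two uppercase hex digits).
Answer: 0x06

Derivation:
After byte 1 (0xE3): reg=0xA7
After byte 2 (0x19): reg=0x33
After byte 3 (0xEB): reg=0x06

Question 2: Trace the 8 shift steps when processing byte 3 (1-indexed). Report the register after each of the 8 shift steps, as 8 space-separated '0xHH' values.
Answer: 0xB7 0x69 0xD2 0xA3 0x41 0x82 0x03 0x06

Derivation:
After byte 1 (0xE3): reg=0xA7
After byte 2 (0x19): reg=0x33
Register before byte 3: 0x33
After XOR with byte 0xEB: 0xD8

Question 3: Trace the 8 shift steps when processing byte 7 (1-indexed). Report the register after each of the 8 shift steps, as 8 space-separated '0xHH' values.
Answer: 0x8F 0x19 0x32 0x64 0xC8 0x97 0x29 0x52

Derivation:
After byte 1 (0xE3): reg=0xA7
After byte 2 (0x19): reg=0x33
After byte 3 (0xEB): reg=0x06
After byte 4 (0x9D): reg=0xC8
After byte 5 (0x5A): reg=0xF7
After byte 6 (0x55): reg=0x67
Register before byte 7: 0x67
After XOR with byte 0xA3: 0xC4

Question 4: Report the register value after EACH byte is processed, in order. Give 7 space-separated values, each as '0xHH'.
0xA7 0x33 0x06 0xC8 0xF7 0x67 0x52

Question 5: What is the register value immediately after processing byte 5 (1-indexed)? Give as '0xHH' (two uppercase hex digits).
Answer: 0xF7

Derivation:
After byte 1 (0xE3): reg=0xA7
After byte 2 (0x19): reg=0x33
After byte 3 (0xEB): reg=0x06
After byte 4 (0x9D): reg=0xC8
After byte 5 (0x5A): reg=0xF7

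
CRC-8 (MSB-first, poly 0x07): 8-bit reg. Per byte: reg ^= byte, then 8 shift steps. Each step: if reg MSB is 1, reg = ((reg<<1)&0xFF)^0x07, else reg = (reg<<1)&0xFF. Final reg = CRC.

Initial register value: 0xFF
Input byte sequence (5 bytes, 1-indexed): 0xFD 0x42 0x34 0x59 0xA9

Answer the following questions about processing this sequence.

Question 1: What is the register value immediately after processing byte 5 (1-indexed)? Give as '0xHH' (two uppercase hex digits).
Answer: 0xDE

Derivation:
After byte 1 (0xFD): reg=0x0E
After byte 2 (0x42): reg=0xE3
After byte 3 (0x34): reg=0x2B
After byte 4 (0x59): reg=0x59
After byte 5 (0xA9): reg=0xDE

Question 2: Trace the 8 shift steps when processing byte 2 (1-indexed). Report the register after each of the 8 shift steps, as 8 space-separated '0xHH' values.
After byte 1 (0xFD): reg=0x0E
Register before byte 2: 0x0E
After XOR with byte 0x42: 0x4C

Answer: 0x98 0x37 0x6E 0xDC 0xBF 0x79 0xF2 0xE3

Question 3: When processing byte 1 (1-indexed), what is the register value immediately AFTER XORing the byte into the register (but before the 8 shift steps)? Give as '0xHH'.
Answer: 0x02

Derivation:
Register before byte 1: 0xFF
Byte 1: 0xFD
0xFF XOR 0xFD = 0x02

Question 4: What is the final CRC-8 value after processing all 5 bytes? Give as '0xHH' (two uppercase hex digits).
Answer: 0xDE

Derivation:
After byte 1 (0xFD): reg=0x0E
After byte 2 (0x42): reg=0xE3
After byte 3 (0x34): reg=0x2B
After byte 4 (0x59): reg=0x59
After byte 5 (0xA9): reg=0xDE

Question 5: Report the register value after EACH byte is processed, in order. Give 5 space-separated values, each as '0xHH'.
0x0E 0xE3 0x2B 0x59 0xDE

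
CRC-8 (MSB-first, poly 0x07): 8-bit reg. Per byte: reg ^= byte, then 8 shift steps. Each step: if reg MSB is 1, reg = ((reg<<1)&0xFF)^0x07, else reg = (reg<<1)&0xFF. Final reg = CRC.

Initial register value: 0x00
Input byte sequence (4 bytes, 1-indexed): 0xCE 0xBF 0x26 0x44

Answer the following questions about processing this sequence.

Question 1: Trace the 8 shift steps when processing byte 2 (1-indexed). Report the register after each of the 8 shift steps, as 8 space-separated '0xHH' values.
Answer: 0xB1 0x65 0xCA 0x93 0x21 0x42 0x84 0x0F

Derivation:
After byte 1 (0xCE): reg=0x64
Register before byte 2: 0x64
After XOR with byte 0xBF: 0xDB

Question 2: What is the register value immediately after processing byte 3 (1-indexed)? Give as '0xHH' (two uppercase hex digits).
After byte 1 (0xCE): reg=0x64
After byte 2 (0xBF): reg=0x0F
After byte 3 (0x26): reg=0xDF

Answer: 0xDF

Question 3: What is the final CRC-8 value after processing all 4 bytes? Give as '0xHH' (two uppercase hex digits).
Answer: 0xC8

Derivation:
After byte 1 (0xCE): reg=0x64
After byte 2 (0xBF): reg=0x0F
After byte 3 (0x26): reg=0xDF
After byte 4 (0x44): reg=0xC8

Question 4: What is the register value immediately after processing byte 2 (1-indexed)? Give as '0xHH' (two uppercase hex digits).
Answer: 0x0F

Derivation:
After byte 1 (0xCE): reg=0x64
After byte 2 (0xBF): reg=0x0F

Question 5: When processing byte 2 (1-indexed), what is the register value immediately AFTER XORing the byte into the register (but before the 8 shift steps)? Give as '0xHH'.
Answer: 0xDB

Derivation:
Register before byte 2: 0x64
Byte 2: 0xBF
0x64 XOR 0xBF = 0xDB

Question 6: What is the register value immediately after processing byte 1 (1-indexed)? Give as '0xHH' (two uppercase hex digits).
After byte 1 (0xCE): reg=0x64

Answer: 0x64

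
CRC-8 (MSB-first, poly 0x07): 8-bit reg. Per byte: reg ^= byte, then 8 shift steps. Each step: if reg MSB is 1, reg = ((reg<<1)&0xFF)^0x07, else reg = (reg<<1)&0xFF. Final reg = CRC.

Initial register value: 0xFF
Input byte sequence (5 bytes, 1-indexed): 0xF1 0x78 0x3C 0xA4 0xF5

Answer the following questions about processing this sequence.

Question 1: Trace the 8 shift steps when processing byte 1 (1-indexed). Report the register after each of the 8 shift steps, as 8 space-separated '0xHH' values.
Answer: 0x1C 0x38 0x70 0xE0 0xC7 0x89 0x15 0x2A

Derivation:
Register before byte 1: 0xFF
After XOR with byte 0xF1: 0x0E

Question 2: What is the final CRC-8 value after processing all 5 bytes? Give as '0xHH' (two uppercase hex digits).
Answer: 0x42

Derivation:
After byte 1 (0xF1): reg=0x2A
After byte 2 (0x78): reg=0xB9
After byte 3 (0x3C): reg=0x92
After byte 4 (0xA4): reg=0x82
After byte 5 (0xF5): reg=0x42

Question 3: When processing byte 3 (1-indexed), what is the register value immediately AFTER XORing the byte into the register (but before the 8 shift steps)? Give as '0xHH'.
Register before byte 3: 0xB9
Byte 3: 0x3C
0xB9 XOR 0x3C = 0x85

Answer: 0x85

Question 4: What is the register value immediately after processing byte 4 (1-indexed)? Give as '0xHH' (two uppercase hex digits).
After byte 1 (0xF1): reg=0x2A
After byte 2 (0x78): reg=0xB9
After byte 3 (0x3C): reg=0x92
After byte 4 (0xA4): reg=0x82

Answer: 0x82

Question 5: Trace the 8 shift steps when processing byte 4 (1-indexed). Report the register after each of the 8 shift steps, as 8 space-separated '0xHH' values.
After byte 1 (0xF1): reg=0x2A
After byte 2 (0x78): reg=0xB9
After byte 3 (0x3C): reg=0x92
Register before byte 4: 0x92
After XOR with byte 0xA4: 0x36

Answer: 0x6C 0xD8 0xB7 0x69 0xD2 0xA3 0x41 0x82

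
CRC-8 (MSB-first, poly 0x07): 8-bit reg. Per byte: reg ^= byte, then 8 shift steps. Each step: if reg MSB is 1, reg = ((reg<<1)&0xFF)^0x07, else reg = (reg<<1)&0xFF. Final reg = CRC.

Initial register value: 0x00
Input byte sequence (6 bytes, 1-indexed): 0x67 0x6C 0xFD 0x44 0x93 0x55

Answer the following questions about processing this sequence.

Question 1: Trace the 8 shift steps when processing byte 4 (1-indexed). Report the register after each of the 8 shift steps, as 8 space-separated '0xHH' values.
Answer: 0xC6 0x8B 0x11 0x22 0x44 0x88 0x17 0x2E

Derivation:
After byte 1 (0x67): reg=0x32
After byte 2 (0x6C): reg=0x9D
After byte 3 (0xFD): reg=0x27
Register before byte 4: 0x27
After XOR with byte 0x44: 0x63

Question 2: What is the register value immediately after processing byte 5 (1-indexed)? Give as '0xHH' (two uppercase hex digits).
Answer: 0x3A

Derivation:
After byte 1 (0x67): reg=0x32
After byte 2 (0x6C): reg=0x9D
After byte 3 (0xFD): reg=0x27
After byte 4 (0x44): reg=0x2E
After byte 5 (0x93): reg=0x3A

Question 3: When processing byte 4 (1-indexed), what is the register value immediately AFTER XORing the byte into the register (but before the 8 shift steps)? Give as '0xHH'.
Register before byte 4: 0x27
Byte 4: 0x44
0x27 XOR 0x44 = 0x63

Answer: 0x63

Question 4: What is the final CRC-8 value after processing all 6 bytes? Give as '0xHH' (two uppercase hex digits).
After byte 1 (0x67): reg=0x32
After byte 2 (0x6C): reg=0x9D
After byte 3 (0xFD): reg=0x27
After byte 4 (0x44): reg=0x2E
After byte 5 (0x93): reg=0x3A
After byte 6 (0x55): reg=0x0A

Answer: 0x0A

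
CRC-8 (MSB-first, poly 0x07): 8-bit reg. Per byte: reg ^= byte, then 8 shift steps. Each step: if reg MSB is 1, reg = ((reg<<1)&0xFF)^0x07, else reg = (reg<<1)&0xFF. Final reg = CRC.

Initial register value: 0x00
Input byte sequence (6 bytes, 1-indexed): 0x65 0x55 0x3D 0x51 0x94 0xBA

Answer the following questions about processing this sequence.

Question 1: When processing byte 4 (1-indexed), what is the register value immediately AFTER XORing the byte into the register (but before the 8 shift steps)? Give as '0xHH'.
Answer: 0xAA

Derivation:
Register before byte 4: 0xFB
Byte 4: 0x51
0xFB XOR 0x51 = 0xAA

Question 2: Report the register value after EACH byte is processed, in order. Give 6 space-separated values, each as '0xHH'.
0x3C 0x18 0xFB 0x5F 0x7F 0x55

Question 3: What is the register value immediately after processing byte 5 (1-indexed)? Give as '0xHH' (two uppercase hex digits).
Answer: 0x7F

Derivation:
After byte 1 (0x65): reg=0x3C
After byte 2 (0x55): reg=0x18
After byte 3 (0x3D): reg=0xFB
After byte 4 (0x51): reg=0x5F
After byte 5 (0x94): reg=0x7F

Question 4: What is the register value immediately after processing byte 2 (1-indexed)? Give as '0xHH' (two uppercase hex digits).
Answer: 0x18

Derivation:
After byte 1 (0x65): reg=0x3C
After byte 2 (0x55): reg=0x18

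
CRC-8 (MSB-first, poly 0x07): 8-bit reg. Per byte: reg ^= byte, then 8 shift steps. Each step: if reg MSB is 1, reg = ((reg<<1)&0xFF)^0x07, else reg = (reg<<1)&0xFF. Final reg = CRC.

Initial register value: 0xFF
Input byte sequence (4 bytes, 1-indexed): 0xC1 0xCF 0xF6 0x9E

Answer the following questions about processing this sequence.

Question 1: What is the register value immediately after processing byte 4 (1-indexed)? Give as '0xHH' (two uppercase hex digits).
After byte 1 (0xC1): reg=0xBA
After byte 2 (0xCF): reg=0x4C
After byte 3 (0xF6): reg=0x2F
After byte 4 (0x9E): reg=0x1E

Answer: 0x1E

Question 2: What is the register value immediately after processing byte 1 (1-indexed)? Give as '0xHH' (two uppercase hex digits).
Answer: 0xBA

Derivation:
After byte 1 (0xC1): reg=0xBA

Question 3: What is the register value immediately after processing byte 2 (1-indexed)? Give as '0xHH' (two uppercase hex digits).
After byte 1 (0xC1): reg=0xBA
After byte 2 (0xCF): reg=0x4C

Answer: 0x4C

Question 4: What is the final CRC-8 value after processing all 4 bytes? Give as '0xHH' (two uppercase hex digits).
After byte 1 (0xC1): reg=0xBA
After byte 2 (0xCF): reg=0x4C
After byte 3 (0xF6): reg=0x2F
After byte 4 (0x9E): reg=0x1E

Answer: 0x1E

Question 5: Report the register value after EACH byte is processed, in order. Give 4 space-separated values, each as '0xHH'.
0xBA 0x4C 0x2F 0x1E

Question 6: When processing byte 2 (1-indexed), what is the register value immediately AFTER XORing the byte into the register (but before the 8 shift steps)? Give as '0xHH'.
Register before byte 2: 0xBA
Byte 2: 0xCF
0xBA XOR 0xCF = 0x75

Answer: 0x75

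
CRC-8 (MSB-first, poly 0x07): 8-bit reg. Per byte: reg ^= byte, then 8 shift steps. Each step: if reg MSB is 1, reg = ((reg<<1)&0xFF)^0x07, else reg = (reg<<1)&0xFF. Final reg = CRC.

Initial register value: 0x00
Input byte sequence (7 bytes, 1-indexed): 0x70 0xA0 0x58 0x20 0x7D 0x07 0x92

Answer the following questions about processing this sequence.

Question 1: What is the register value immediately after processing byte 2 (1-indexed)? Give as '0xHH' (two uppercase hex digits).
Answer: 0xCB

Derivation:
After byte 1 (0x70): reg=0x57
After byte 2 (0xA0): reg=0xCB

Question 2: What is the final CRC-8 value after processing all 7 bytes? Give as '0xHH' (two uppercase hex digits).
After byte 1 (0x70): reg=0x57
After byte 2 (0xA0): reg=0xCB
After byte 3 (0x58): reg=0xF0
After byte 4 (0x20): reg=0x3E
After byte 5 (0x7D): reg=0xCE
After byte 6 (0x07): reg=0x71
After byte 7 (0x92): reg=0xA7

Answer: 0xA7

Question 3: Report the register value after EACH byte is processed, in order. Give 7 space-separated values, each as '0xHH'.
0x57 0xCB 0xF0 0x3E 0xCE 0x71 0xA7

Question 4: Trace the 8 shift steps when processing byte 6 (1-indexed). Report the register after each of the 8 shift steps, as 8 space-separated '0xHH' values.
Answer: 0x95 0x2D 0x5A 0xB4 0x6F 0xDE 0xBB 0x71

Derivation:
After byte 1 (0x70): reg=0x57
After byte 2 (0xA0): reg=0xCB
After byte 3 (0x58): reg=0xF0
After byte 4 (0x20): reg=0x3E
After byte 5 (0x7D): reg=0xCE
Register before byte 6: 0xCE
After XOR with byte 0x07: 0xC9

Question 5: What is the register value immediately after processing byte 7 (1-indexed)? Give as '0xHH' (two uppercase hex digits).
After byte 1 (0x70): reg=0x57
After byte 2 (0xA0): reg=0xCB
After byte 3 (0x58): reg=0xF0
After byte 4 (0x20): reg=0x3E
After byte 5 (0x7D): reg=0xCE
After byte 6 (0x07): reg=0x71
After byte 7 (0x92): reg=0xA7

Answer: 0xA7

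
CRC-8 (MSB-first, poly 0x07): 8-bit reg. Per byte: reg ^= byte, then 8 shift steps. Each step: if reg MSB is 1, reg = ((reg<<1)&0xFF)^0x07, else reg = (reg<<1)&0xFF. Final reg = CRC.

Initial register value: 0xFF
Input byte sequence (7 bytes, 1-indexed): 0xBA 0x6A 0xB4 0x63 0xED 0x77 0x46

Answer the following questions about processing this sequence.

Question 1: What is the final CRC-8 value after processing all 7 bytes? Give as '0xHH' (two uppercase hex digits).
Answer: 0xDD

Derivation:
After byte 1 (0xBA): reg=0xDC
After byte 2 (0x6A): reg=0x0B
After byte 3 (0xB4): reg=0x34
After byte 4 (0x63): reg=0xA2
After byte 5 (0xED): reg=0xEA
After byte 6 (0x77): reg=0xDA
After byte 7 (0x46): reg=0xDD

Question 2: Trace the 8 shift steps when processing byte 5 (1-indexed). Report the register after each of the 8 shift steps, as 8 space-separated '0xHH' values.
After byte 1 (0xBA): reg=0xDC
After byte 2 (0x6A): reg=0x0B
After byte 3 (0xB4): reg=0x34
After byte 4 (0x63): reg=0xA2
Register before byte 5: 0xA2
After XOR with byte 0xED: 0x4F

Answer: 0x9E 0x3B 0x76 0xEC 0xDF 0xB9 0x75 0xEA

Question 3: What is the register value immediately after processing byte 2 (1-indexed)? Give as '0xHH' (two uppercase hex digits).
After byte 1 (0xBA): reg=0xDC
After byte 2 (0x6A): reg=0x0B

Answer: 0x0B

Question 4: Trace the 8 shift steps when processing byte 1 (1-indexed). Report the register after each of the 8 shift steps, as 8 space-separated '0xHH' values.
Answer: 0x8A 0x13 0x26 0x4C 0x98 0x37 0x6E 0xDC

Derivation:
Register before byte 1: 0xFF
After XOR with byte 0xBA: 0x45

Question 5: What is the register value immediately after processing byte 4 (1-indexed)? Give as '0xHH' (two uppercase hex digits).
Answer: 0xA2

Derivation:
After byte 1 (0xBA): reg=0xDC
After byte 2 (0x6A): reg=0x0B
After byte 3 (0xB4): reg=0x34
After byte 4 (0x63): reg=0xA2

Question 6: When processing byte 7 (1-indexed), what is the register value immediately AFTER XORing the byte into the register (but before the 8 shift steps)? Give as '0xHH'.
Answer: 0x9C

Derivation:
Register before byte 7: 0xDA
Byte 7: 0x46
0xDA XOR 0x46 = 0x9C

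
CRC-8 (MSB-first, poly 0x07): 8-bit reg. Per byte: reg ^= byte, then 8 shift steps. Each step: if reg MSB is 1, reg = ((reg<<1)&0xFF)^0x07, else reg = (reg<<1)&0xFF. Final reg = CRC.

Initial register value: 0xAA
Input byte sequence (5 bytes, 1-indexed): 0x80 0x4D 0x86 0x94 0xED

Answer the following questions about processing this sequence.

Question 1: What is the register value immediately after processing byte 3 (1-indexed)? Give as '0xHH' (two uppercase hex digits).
Answer: 0xED

Derivation:
After byte 1 (0x80): reg=0xD6
After byte 2 (0x4D): reg=0xC8
After byte 3 (0x86): reg=0xED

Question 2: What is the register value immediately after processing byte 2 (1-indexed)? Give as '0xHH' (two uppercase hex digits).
After byte 1 (0x80): reg=0xD6
After byte 2 (0x4D): reg=0xC8

Answer: 0xC8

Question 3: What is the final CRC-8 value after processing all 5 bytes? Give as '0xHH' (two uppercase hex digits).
After byte 1 (0x80): reg=0xD6
After byte 2 (0x4D): reg=0xC8
After byte 3 (0x86): reg=0xED
After byte 4 (0x94): reg=0x68
After byte 5 (0xED): reg=0x92

Answer: 0x92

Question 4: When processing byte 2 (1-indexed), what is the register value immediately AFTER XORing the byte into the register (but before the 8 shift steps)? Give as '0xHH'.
Answer: 0x9B

Derivation:
Register before byte 2: 0xD6
Byte 2: 0x4D
0xD6 XOR 0x4D = 0x9B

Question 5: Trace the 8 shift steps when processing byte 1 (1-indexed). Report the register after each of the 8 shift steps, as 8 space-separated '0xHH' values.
Register before byte 1: 0xAA
After XOR with byte 0x80: 0x2A

Answer: 0x54 0xA8 0x57 0xAE 0x5B 0xB6 0x6B 0xD6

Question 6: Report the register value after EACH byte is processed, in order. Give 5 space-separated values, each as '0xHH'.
0xD6 0xC8 0xED 0x68 0x92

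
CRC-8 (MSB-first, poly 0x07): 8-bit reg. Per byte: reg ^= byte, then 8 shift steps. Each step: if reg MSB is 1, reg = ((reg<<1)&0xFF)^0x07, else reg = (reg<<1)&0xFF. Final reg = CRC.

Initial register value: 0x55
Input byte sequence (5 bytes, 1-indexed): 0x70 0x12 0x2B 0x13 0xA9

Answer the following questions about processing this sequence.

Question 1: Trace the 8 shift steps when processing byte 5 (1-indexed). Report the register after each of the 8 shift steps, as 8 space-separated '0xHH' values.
Answer: 0x3A 0x74 0xE8 0xD7 0xA9 0x55 0xAA 0x53

Derivation:
After byte 1 (0x70): reg=0xFB
After byte 2 (0x12): reg=0x91
After byte 3 (0x2B): reg=0x2F
After byte 4 (0x13): reg=0xB4
Register before byte 5: 0xB4
After XOR with byte 0xA9: 0x1D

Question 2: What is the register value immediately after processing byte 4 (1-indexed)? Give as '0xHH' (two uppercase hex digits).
After byte 1 (0x70): reg=0xFB
After byte 2 (0x12): reg=0x91
After byte 3 (0x2B): reg=0x2F
After byte 4 (0x13): reg=0xB4

Answer: 0xB4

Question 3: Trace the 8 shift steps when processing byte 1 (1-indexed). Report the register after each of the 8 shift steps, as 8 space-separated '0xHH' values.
Answer: 0x4A 0x94 0x2F 0x5E 0xBC 0x7F 0xFE 0xFB

Derivation:
Register before byte 1: 0x55
After XOR with byte 0x70: 0x25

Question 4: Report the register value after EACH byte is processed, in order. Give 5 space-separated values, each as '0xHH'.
0xFB 0x91 0x2F 0xB4 0x53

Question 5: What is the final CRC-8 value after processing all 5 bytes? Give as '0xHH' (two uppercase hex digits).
Answer: 0x53

Derivation:
After byte 1 (0x70): reg=0xFB
After byte 2 (0x12): reg=0x91
After byte 3 (0x2B): reg=0x2F
After byte 4 (0x13): reg=0xB4
After byte 5 (0xA9): reg=0x53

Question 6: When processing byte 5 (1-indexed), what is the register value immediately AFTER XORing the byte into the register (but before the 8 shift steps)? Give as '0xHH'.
Answer: 0x1D

Derivation:
Register before byte 5: 0xB4
Byte 5: 0xA9
0xB4 XOR 0xA9 = 0x1D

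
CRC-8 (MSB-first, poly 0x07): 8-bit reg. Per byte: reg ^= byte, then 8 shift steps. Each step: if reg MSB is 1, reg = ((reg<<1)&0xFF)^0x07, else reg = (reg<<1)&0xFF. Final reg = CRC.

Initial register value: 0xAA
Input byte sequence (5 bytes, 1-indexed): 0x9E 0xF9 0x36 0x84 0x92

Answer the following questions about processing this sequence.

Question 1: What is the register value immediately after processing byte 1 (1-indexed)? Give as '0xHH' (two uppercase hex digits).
After byte 1 (0x9E): reg=0x8C

Answer: 0x8C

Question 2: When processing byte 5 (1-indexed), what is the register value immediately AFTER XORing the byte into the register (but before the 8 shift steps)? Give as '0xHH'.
Register before byte 5: 0xB5
Byte 5: 0x92
0xB5 XOR 0x92 = 0x27

Answer: 0x27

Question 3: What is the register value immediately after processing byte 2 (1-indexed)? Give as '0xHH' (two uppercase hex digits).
Answer: 0x4C

Derivation:
After byte 1 (0x9E): reg=0x8C
After byte 2 (0xF9): reg=0x4C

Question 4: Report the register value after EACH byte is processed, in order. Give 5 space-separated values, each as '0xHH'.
0x8C 0x4C 0x61 0xB5 0xF5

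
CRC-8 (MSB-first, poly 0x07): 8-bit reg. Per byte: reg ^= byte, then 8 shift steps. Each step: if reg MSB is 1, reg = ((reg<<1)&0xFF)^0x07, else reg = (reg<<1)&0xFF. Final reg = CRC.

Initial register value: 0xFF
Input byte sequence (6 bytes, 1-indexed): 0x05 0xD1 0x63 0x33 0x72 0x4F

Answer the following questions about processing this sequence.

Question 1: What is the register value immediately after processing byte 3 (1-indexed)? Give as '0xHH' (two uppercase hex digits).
Answer: 0x6A

Derivation:
After byte 1 (0x05): reg=0xE8
After byte 2 (0xD1): reg=0xAF
After byte 3 (0x63): reg=0x6A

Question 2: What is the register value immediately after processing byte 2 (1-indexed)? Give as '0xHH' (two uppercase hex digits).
Answer: 0xAF

Derivation:
After byte 1 (0x05): reg=0xE8
After byte 2 (0xD1): reg=0xAF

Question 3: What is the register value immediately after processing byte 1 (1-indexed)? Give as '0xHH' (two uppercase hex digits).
Answer: 0xE8

Derivation:
After byte 1 (0x05): reg=0xE8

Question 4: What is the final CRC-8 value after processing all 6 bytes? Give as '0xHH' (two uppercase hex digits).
After byte 1 (0x05): reg=0xE8
After byte 2 (0xD1): reg=0xAF
After byte 3 (0x63): reg=0x6A
After byte 4 (0x33): reg=0x88
After byte 5 (0x72): reg=0xE8
After byte 6 (0x4F): reg=0x7C

Answer: 0x7C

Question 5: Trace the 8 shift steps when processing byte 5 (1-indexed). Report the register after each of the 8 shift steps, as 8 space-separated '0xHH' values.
After byte 1 (0x05): reg=0xE8
After byte 2 (0xD1): reg=0xAF
After byte 3 (0x63): reg=0x6A
After byte 4 (0x33): reg=0x88
Register before byte 5: 0x88
After XOR with byte 0x72: 0xFA

Answer: 0xF3 0xE1 0xC5 0x8D 0x1D 0x3A 0x74 0xE8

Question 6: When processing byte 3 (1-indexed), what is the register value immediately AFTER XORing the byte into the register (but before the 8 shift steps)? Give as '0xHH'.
Register before byte 3: 0xAF
Byte 3: 0x63
0xAF XOR 0x63 = 0xCC

Answer: 0xCC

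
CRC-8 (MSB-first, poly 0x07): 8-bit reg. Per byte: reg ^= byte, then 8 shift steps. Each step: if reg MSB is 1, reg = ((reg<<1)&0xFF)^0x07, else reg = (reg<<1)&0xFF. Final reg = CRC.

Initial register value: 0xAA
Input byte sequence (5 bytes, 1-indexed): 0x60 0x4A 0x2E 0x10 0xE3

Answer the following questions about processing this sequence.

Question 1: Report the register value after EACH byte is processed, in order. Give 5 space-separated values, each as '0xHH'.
0x78 0x9E 0x19 0x3F 0x1A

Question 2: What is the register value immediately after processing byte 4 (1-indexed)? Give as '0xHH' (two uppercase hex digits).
Answer: 0x3F

Derivation:
After byte 1 (0x60): reg=0x78
After byte 2 (0x4A): reg=0x9E
After byte 3 (0x2E): reg=0x19
After byte 4 (0x10): reg=0x3F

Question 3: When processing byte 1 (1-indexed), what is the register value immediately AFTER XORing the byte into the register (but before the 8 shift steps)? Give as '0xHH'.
Answer: 0xCA

Derivation:
Register before byte 1: 0xAA
Byte 1: 0x60
0xAA XOR 0x60 = 0xCA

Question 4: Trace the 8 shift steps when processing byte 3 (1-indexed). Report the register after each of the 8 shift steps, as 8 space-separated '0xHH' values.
Answer: 0x67 0xCE 0x9B 0x31 0x62 0xC4 0x8F 0x19

Derivation:
After byte 1 (0x60): reg=0x78
After byte 2 (0x4A): reg=0x9E
Register before byte 3: 0x9E
After XOR with byte 0x2E: 0xB0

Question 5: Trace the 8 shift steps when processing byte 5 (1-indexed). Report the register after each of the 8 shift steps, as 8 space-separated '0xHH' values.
Answer: 0xBF 0x79 0xF2 0xE3 0xC1 0x85 0x0D 0x1A

Derivation:
After byte 1 (0x60): reg=0x78
After byte 2 (0x4A): reg=0x9E
After byte 3 (0x2E): reg=0x19
After byte 4 (0x10): reg=0x3F
Register before byte 5: 0x3F
After XOR with byte 0xE3: 0xDC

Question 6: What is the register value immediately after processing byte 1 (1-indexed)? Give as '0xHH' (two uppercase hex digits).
After byte 1 (0x60): reg=0x78

Answer: 0x78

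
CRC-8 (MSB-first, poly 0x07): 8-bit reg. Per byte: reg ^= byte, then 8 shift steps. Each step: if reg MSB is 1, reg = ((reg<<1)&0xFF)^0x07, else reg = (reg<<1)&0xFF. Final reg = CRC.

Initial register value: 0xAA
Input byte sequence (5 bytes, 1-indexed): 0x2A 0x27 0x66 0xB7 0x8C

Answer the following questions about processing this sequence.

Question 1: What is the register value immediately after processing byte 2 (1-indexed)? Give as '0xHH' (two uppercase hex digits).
After byte 1 (0x2A): reg=0x89
After byte 2 (0x27): reg=0x43

Answer: 0x43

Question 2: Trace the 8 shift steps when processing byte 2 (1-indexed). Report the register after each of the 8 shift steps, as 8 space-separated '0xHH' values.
Answer: 0x5B 0xB6 0x6B 0xD6 0xAB 0x51 0xA2 0x43

Derivation:
After byte 1 (0x2A): reg=0x89
Register before byte 2: 0x89
After XOR with byte 0x27: 0xAE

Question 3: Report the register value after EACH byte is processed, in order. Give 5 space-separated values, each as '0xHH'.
0x89 0x43 0xFB 0xE3 0x0A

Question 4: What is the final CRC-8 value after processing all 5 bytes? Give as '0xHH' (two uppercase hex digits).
After byte 1 (0x2A): reg=0x89
After byte 2 (0x27): reg=0x43
After byte 3 (0x66): reg=0xFB
After byte 4 (0xB7): reg=0xE3
After byte 5 (0x8C): reg=0x0A

Answer: 0x0A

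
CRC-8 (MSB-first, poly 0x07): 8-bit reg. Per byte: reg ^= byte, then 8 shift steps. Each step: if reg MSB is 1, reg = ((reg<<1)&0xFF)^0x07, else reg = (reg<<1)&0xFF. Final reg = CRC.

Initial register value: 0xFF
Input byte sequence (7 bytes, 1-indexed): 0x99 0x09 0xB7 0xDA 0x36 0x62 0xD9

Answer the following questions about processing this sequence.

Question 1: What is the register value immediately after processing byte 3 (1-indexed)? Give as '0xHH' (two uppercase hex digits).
After byte 1 (0x99): reg=0x35
After byte 2 (0x09): reg=0xB4
After byte 3 (0xB7): reg=0x09

Answer: 0x09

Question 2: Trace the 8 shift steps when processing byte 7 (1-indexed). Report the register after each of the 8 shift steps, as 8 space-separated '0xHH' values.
Answer: 0xCD 0x9D 0x3D 0x7A 0xF4 0xEF 0xD9 0xB5

Derivation:
After byte 1 (0x99): reg=0x35
After byte 2 (0x09): reg=0xB4
After byte 3 (0xB7): reg=0x09
After byte 4 (0xDA): reg=0x37
After byte 5 (0x36): reg=0x07
After byte 6 (0x62): reg=0x3C
Register before byte 7: 0x3C
After XOR with byte 0xD9: 0xE5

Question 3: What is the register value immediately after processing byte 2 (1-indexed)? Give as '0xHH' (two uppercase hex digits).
After byte 1 (0x99): reg=0x35
After byte 2 (0x09): reg=0xB4

Answer: 0xB4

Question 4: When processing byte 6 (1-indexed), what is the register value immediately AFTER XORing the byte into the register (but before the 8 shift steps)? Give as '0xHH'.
Answer: 0x65

Derivation:
Register before byte 6: 0x07
Byte 6: 0x62
0x07 XOR 0x62 = 0x65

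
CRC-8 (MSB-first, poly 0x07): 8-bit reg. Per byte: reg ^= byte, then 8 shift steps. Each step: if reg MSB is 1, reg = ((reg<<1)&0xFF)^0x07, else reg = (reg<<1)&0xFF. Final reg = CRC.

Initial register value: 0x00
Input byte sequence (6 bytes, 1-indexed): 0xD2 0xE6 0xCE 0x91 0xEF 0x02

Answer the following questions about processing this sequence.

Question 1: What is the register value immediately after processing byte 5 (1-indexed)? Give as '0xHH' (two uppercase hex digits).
After byte 1 (0xD2): reg=0x30
After byte 2 (0xE6): reg=0x2C
After byte 3 (0xCE): reg=0xA0
After byte 4 (0x91): reg=0x97
After byte 5 (0xEF): reg=0x6F

Answer: 0x6F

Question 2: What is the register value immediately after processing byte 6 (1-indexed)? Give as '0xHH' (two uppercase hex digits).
After byte 1 (0xD2): reg=0x30
After byte 2 (0xE6): reg=0x2C
After byte 3 (0xCE): reg=0xA0
After byte 4 (0x91): reg=0x97
After byte 5 (0xEF): reg=0x6F
After byte 6 (0x02): reg=0x04

Answer: 0x04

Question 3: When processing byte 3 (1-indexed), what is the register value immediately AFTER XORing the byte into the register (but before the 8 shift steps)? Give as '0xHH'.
Register before byte 3: 0x2C
Byte 3: 0xCE
0x2C XOR 0xCE = 0xE2

Answer: 0xE2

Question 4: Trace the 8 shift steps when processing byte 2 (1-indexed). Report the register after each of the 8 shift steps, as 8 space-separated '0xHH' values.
Answer: 0xAB 0x51 0xA2 0x43 0x86 0x0B 0x16 0x2C

Derivation:
After byte 1 (0xD2): reg=0x30
Register before byte 2: 0x30
After XOR with byte 0xE6: 0xD6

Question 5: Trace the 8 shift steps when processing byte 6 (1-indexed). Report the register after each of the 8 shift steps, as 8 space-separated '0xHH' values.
Answer: 0xDA 0xB3 0x61 0xC2 0x83 0x01 0x02 0x04

Derivation:
After byte 1 (0xD2): reg=0x30
After byte 2 (0xE6): reg=0x2C
After byte 3 (0xCE): reg=0xA0
After byte 4 (0x91): reg=0x97
After byte 5 (0xEF): reg=0x6F
Register before byte 6: 0x6F
After XOR with byte 0x02: 0x6D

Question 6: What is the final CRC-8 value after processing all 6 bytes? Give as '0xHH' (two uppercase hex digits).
After byte 1 (0xD2): reg=0x30
After byte 2 (0xE6): reg=0x2C
After byte 3 (0xCE): reg=0xA0
After byte 4 (0x91): reg=0x97
After byte 5 (0xEF): reg=0x6F
After byte 6 (0x02): reg=0x04

Answer: 0x04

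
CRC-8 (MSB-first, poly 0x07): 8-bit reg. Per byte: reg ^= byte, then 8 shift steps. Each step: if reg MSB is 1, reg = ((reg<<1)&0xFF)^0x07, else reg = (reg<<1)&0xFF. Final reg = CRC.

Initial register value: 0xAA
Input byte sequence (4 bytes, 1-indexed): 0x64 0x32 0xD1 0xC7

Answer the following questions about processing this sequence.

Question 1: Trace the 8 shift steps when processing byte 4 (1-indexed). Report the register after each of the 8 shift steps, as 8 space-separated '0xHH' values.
Answer: 0x1F 0x3E 0x7C 0xF8 0xF7 0xE9 0xD5 0xAD

Derivation:
After byte 1 (0x64): reg=0x64
After byte 2 (0x32): reg=0xA5
After byte 3 (0xD1): reg=0x4B
Register before byte 4: 0x4B
After XOR with byte 0xC7: 0x8C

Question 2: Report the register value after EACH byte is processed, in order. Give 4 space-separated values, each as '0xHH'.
0x64 0xA5 0x4B 0xAD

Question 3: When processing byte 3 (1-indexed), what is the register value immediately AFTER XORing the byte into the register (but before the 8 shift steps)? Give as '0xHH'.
Register before byte 3: 0xA5
Byte 3: 0xD1
0xA5 XOR 0xD1 = 0x74

Answer: 0x74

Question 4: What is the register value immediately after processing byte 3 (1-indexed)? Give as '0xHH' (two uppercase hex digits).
After byte 1 (0x64): reg=0x64
After byte 2 (0x32): reg=0xA5
After byte 3 (0xD1): reg=0x4B

Answer: 0x4B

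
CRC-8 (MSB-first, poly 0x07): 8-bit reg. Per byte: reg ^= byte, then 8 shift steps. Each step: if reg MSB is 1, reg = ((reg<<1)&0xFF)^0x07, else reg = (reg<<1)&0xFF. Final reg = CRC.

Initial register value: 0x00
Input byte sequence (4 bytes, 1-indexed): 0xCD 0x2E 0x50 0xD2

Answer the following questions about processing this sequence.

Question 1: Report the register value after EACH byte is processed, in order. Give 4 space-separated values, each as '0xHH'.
0x6D 0xCE 0xD3 0x07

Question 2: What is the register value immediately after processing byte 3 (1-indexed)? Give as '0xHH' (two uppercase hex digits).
Answer: 0xD3

Derivation:
After byte 1 (0xCD): reg=0x6D
After byte 2 (0x2E): reg=0xCE
After byte 3 (0x50): reg=0xD3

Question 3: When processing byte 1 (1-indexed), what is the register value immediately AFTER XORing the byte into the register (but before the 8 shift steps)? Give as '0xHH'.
Register before byte 1: 0x00
Byte 1: 0xCD
0x00 XOR 0xCD = 0xCD

Answer: 0xCD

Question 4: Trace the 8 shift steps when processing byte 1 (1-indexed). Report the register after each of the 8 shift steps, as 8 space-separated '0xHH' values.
Register before byte 1: 0x00
After XOR with byte 0xCD: 0xCD

Answer: 0x9D 0x3D 0x7A 0xF4 0xEF 0xD9 0xB5 0x6D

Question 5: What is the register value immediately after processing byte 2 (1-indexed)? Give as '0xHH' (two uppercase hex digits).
After byte 1 (0xCD): reg=0x6D
After byte 2 (0x2E): reg=0xCE

Answer: 0xCE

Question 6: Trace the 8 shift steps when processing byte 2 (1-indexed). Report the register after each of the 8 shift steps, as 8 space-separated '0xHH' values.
After byte 1 (0xCD): reg=0x6D
Register before byte 2: 0x6D
After XOR with byte 0x2E: 0x43

Answer: 0x86 0x0B 0x16 0x2C 0x58 0xB0 0x67 0xCE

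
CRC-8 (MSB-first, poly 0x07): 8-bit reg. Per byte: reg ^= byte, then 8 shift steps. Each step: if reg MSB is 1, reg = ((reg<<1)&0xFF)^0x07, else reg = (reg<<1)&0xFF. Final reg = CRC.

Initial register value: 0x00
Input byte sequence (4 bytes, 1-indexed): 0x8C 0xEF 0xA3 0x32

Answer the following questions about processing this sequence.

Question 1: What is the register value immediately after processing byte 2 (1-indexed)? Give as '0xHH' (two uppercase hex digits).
After byte 1 (0x8C): reg=0xAD
After byte 2 (0xEF): reg=0xC9

Answer: 0xC9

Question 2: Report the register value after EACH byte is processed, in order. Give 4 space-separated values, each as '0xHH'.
0xAD 0xC9 0x11 0xE9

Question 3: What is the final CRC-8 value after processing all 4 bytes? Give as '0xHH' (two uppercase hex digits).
After byte 1 (0x8C): reg=0xAD
After byte 2 (0xEF): reg=0xC9
After byte 3 (0xA3): reg=0x11
After byte 4 (0x32): reg=0xE9

Answer: 0xE9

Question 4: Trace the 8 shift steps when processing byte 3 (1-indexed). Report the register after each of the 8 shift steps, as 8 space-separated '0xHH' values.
After byte 1 (0x8C): reg=0xAD
After byte 2 (0xEF): reg=0xC9
Register before byte 3: 0xC9
After XOR with byte 0xA3: 0x6A

Answer: 0xD4 0xAF 0x59 0xB2 0x63 0xC6 0x8B 0x11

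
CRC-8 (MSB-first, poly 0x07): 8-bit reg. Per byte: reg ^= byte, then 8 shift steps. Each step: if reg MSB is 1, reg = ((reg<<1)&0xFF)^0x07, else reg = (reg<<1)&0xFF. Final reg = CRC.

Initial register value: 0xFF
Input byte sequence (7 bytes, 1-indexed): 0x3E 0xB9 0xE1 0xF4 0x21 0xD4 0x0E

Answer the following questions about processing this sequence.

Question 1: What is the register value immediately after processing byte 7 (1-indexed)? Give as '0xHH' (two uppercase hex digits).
Answer: 0xD1

Derivation:
After byte 1 (0x3E): reg=0x49
After byte 2 (0xB9): reg=0xDE
After byte 3 (0xE1): reg=0xBD
After byte 4 (0xF4): reg=0xF8
After byte 5 (0x21): reg=0x01
After byte 6 (0xD4): reg=0x25
After byte 7 (0x0E): reg=0xD1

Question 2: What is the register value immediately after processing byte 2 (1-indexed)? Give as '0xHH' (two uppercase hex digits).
After byte 1 (0x3E): reg=0x49
After byte 2 (0xB9): reg=0xDE

Answer: 0xDE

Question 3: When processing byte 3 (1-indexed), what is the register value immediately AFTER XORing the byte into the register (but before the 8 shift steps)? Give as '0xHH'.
Answer: 0x3F

Derivation:
Register before byte 3: 0xDE
Byte 3: 0xE1
0xDE XOR 0xE1 = 0x3F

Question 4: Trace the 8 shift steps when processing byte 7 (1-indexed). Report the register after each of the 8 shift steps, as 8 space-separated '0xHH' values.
After byte 1 (0x3E): reg=0x49
After byte 2 (0xB9): reg=0xDE
After byte 3 (0xE1): reg=0xBD
After byte 4 (0xF4): reg=0xF8
After byte 5 (0x21): reg=0x01
After byte 6 (0xD4): reg=0x25
Register before byte 7: 0x25
After XOR with byte 0x0E: 0x2B

Answer: 0x56 0xAC 0x5F 0xBE 0x7B 0xF6 0xEB 0xD1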